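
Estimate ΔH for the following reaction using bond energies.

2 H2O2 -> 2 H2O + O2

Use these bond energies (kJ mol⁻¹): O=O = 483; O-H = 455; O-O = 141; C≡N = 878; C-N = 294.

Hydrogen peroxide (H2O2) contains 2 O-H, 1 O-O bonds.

Bonds broken (reactants):
  O-H: 4 × 455 = 1820
  O-O: 2 × 141 = 282
  Σ(broken) = 2102 kJ
Bonds formed (products):
  O-H: 4 × 455 = 1820
  O=O: 1 × 483 = 483
  Σ(formed) = 2303 kJ
ΔH = Σ(broken) − Σ(formed) = 2102 − 2303 = −201 kJ

ΔH ≈ −201 kJ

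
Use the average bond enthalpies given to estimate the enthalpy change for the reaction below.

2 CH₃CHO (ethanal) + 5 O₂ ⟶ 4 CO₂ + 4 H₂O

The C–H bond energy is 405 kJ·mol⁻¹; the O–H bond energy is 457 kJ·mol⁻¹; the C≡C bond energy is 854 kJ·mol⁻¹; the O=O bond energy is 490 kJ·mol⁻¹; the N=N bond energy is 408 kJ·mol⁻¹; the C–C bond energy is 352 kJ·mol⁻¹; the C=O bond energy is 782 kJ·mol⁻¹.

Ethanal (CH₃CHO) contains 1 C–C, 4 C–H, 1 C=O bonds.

Bonds broken (reactants):
  C–C: 2 × 352 = 704
  C–H: 8 × 405 = 3240
  C=O: 2 × 782 = 1564
  O=O: 5 × 490 = 2450
  Σ(broken) = 7958 kJ
Bonds formed (products):
  C=O: 8 × 782 = 6256
  O–H: 8 × 457 = 3656
  Σ(formed) = 9912 kJ
ΔH = Σ(broken) − Σ(formed) = 7958 − 9912 = −1954 kJ

ΔH ≈ −1954 kJ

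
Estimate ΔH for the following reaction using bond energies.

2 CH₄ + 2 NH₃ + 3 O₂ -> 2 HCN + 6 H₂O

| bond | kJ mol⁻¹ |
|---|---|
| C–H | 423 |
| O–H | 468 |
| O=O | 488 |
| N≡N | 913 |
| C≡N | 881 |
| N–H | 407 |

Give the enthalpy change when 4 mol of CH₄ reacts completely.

Bonds broken (reactants):
  C–H: 8 × 423 = 3384
  N–H: 6 × 407 = 2442
  O=O: 3 × 488 = 1464
  Σ(broken) = 7290 kJ
Bonds formed (products):
  C≡N: 2 × 881 = 1762
  C–H: 2 × 423 = 846
  O–H: 12 × 468 = 5616
  Σ(formed) = 8224 kJ
ΔH = Σ(broken) − Σ(formed) = 7290 − 8224 = −934 kJ
For 2× the reaction as written: 2 × (−934) = −1868 kJ

ΔH = −1868 kJ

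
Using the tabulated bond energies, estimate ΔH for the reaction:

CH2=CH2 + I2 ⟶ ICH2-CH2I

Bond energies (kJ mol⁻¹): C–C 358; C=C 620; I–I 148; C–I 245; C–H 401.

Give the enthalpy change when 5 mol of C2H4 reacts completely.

Bonds broken (reactants):
  C–H: 4 × 401 = 1604
  C=C: 1 × 620 = 620
  I–I: 1 × 148 = 148
  Σ(broken) = 2372 kJ
Bonds formed (products):
  C–C: 1 × 358 = 358
  C–H: 4 × 401 = 1604
  C–I: 2 × 245 = 490
  Σ(formed) = 2452 kJ
ΔH = Σ(broken) − Σ(formed) = 2372 − 2452 = −80 kJ
For 5× the reaction as written: 5 × (−80) = −400 kJ

ΔH = −400 kJ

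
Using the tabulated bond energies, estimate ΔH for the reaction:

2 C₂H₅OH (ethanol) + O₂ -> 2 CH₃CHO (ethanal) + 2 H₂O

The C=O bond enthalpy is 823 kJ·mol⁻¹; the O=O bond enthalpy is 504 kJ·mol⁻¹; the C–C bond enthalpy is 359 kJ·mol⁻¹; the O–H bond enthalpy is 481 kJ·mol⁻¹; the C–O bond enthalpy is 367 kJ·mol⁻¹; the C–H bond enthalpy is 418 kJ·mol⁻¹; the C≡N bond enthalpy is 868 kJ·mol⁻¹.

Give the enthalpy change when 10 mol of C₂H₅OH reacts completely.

Bonds broken (reactants):
  C–C: 2 × 359 = 718
  C–H: 10 × 418 = 4180
  C–O: 2 × 367 = 734
  O–H: 2 × 481 = 962
  O=O: 1 × 504 = 504
  Σ(broken) = 7098 kJ
Bonds formed (products):
  C–C: 2 × 359 = 718
  C–H: 8 × 418 = 3344
  C=O: 2 × 823 = 1646
  O–H: 4 × 481 = 1924
  Σ(formed) = 7632 kJ
ΔH = Σ(broken) − Σ(formed) = 7098 − 7632 = −534 kJ
For 5× the reaction as written: 5 × (−534) = −2670 kJ

ΔH = −2670 kJ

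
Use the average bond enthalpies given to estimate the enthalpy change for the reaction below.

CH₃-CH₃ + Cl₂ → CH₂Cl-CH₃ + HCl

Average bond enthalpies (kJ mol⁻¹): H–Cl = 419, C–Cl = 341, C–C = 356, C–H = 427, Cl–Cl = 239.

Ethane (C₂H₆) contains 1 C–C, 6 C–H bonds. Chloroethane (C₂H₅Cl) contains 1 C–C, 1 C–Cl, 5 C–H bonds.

Bonds broken (reactants):
  C–C: 1 × 356 = 356
  C–H: 6 × 427 = 2562
  Cl–Cl: 1 × 239 = 239
  Σ(broken) = 3157 kJ
Bonds formed (products):
  C–C: 1 × 356 = 356
  C–Cl: 1 × 341 = 341
  C–H: 5 × 427 = 2135
  H–Cl: 1 × 419 = 419
  Σ(formed) = 3251 kJ
ΔH = Σ(broken) − Σ(formed) = 3157 − 3251 = −94 kJ

ΔH ≈ −94 kJ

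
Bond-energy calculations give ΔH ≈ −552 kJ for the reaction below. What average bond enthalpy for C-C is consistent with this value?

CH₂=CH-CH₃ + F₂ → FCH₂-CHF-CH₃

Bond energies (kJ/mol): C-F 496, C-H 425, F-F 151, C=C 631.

Let D be the C-C bond energy.
Σ(broken) = 1×D + 6×425 + 1×631 + 1×151 = 3332 + D
Σ(formed) = 2×D + 2×496 + 6×425 = 3542 + 2D
ΔH = Σ(broken) − Σ(formed) = (3332 + D) − (3542 + 2D) = −210 − D
Setting this equal to −552 kJ gives D = 342 kJ/mol.

D(C-C) ≈ 342 kJ/mol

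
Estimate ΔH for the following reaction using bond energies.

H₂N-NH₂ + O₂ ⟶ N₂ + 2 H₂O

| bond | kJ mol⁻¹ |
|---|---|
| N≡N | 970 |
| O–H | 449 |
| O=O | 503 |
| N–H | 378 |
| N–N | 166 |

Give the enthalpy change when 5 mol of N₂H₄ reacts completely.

ΔH = −2925 kJ

Bonds broken (reactants):
  N–H: 4 × 378 = 1512
  N–N: 1 × 166 = 166
  O=O: 1 × 503 = 503
  Σ(broken) = 2181 kJ
Bonds formed (products):
  N≡N: 1 × 970 = 970
  O–H: 4 × 449 = 1796
  Σ(formed) = 2766 kJ
ΔH = Σ(broken) − Σ(formed) = 2181 − 2766 = −585 kJ
For 5× the reaction as written: 5 × (−585) = −2925 kJ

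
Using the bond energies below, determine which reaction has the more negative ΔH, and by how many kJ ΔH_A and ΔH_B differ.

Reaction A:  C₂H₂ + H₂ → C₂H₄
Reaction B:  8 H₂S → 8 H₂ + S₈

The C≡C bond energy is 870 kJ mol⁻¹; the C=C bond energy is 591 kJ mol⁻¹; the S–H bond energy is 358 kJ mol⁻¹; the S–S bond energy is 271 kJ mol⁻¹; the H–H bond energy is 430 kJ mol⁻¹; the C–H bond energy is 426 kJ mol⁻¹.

Reaction A:
  Bonds broken (reactants):
    C≡C: 1 × 870 = 870
    C–H: 2 × 426 = 852
    H–H: 1 × 430 = 430
    Σ(broken) = 2152 kJ
  Bonds formed (products):
    C–H: 4 × 426 = 1704
    C=C: 1 × 591 = 591
    Σ(formed) = 2295 kJ
  ΔH_A = 2152 − 2295 = −143 kJ
Reaction B:
  Bonds broken (reactants):
    S–H: 16 × 358 = 5728
    Σ(broken) = 5728 kJ
  Bonds formed (products):
    H–H: 8 × 430 = 3440
    S–S: 8 × 271 = 2168
    Σ(formed) = 5608 kJ
  ΔH_B = 5728 − 5608 = +120 kJ
ΔH_A − ΔH_B = −263 kJ, so reaction A has the more negative ΔH; |ΔH_A − ΔH_B| = 263 kJ.

Reaction A, by 263 kJ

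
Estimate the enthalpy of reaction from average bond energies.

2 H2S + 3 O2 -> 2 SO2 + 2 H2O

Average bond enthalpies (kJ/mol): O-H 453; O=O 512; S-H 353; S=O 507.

ΔH ≈ −892 kJ

Bonds broken (reactants):
  O=O: 3 × 512 = 1536
  S-H: 4 × 353 = 1412
  Σ(broken) = 2948 kJ
Bonds formed (products):
  O-H: 4 × 453 = 1812
  S=O: 4 × 507 = 2028
  Σ(formed) = 3840 kJ
ΔH = Σ(broken) − Σ(formed) = 2948 − 3840 = −892 kJ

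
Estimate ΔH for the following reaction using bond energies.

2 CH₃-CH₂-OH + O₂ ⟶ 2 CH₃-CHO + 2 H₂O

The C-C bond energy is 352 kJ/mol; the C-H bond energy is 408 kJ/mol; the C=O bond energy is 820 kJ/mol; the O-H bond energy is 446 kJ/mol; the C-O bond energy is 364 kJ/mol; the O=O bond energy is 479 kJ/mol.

ΔH ≈ −509 kJ

Bonds broken (reactants):
  C-C: 2 × 352 = 704
  C-H: 10 × 408 = 4080
  C-O: 2 × 364 = 728
  O-H: 2 × 446 = 892
  O=O: 1 × 479 = 479
  Σ(broken) = 6883 kJ
Bonds formed (products):
  C-C: 2 × 352 = 704
  C-H: 8 × 408 = 3264
  C=O: 2 × 820 = 1640
  O-H: 4 × 446 = 1784
  Σ(formed) = 7392 kJ
ΔH = Σ(broken) − Σ(formed) = 6883 − 7392 = −509 kJ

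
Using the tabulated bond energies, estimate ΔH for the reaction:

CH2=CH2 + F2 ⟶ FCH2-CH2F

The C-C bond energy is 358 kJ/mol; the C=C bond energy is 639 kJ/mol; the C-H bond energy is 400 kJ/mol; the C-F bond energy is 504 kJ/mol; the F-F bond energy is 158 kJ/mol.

ΔH ≈ −569 kJ

Bonds broken (reactants):
  C-H: 4 × 400 = 1600
  C=C: 1 × 639 = 639
  F-F: 1 × 158 = 158
  Σ(broken) = 2397 kJ
Bonds formed (products):
  C-C: 1 × 358 = 358
  C-F: 2 × 504 = 1008
  C-H: 4 × 400 = 1600
  Σ(formed) = 2966 kJ
ΔH = Σ(broken) − Σ(formed) = 2397 − 2966 = −569 kJ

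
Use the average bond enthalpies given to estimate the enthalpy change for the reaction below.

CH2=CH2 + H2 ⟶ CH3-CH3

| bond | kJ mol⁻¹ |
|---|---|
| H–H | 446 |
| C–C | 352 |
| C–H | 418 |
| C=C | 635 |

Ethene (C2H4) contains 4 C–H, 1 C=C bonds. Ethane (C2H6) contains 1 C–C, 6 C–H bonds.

ΔH ≈ −107 kJ

Bonds broken (reactants):
  C–H: 4 × 418 = 1672
  C=C: 1 × 635 = 635
  H–H: 1 × 446 = 446
  Σ(broken) = 2753 kJ
Bonds formed (products):
  C–C: 1 × 352 = 352
  C–H: 6 × 418 = 2508
  Σ(formed) = 2860 kJ
ΔH = Σ(broken) − Σ(formed) = 2753 − 2860 = −107 kJ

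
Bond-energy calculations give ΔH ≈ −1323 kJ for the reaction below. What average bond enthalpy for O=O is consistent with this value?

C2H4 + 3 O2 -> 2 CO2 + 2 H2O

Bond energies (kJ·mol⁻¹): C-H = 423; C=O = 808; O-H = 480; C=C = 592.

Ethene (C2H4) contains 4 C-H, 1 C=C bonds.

Let D be the O=O bond energy.
Σ(broken) = 4×423 + 1×592 + 3×D = 2284 + 3D
Σ(formed) = 4×808 + 4×480 = 5152
ΔH = Σ(broken) − Σ(formed) = (2284 + 3D) − (5152) = −2868 + 3D
Setting this equal to −1323 kJ gives 3D = 1545, so D = 515 kJ/mol.

D(O=O) ≈ 515 kJ/mol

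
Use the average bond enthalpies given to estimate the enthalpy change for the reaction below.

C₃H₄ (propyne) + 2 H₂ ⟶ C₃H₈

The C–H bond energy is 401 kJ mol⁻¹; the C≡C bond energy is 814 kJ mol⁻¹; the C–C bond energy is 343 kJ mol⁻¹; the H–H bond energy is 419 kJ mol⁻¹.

ΔH ≈ −295 kJ

Bonds broken (reactants):
  C≡C: 1 × 814 = 814
  C–C: 1 × 343 = 343
  C–H: 4 × 401 = 1604
  H–H: 2 × 419 = 838
  Σ(broken) = 3599 kJ
Bonds formed (products):
  C–C: 2 × 343 = 686
  C–H: 8 × 401 = 3208
  Σ(formed) = 3894 kJ
ΔH = Σ(broken) − Σ(formed) = 3599 − 3894 = −295 kJ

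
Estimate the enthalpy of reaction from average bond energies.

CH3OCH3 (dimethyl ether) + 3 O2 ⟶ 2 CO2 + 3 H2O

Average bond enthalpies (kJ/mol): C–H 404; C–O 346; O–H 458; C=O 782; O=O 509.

Bonds broken (reactants):
  C–H: 6 × 404 = 2424
  C–O: 2 × 346 = 692
  O=O: 3 × 509 = 1527
  Σ(broken) = 4643 kJ
Bonds formed (products):
  C=O: 4 × 782 = 3128
  O–H: 6 × 458 = 2748
  Σ(formed) = 5876 kJ
ΔH = Σ(broken) − Σ(formed) = 4643 − 5876 = −1233 kJ

ΔH ≈ −1233 kJ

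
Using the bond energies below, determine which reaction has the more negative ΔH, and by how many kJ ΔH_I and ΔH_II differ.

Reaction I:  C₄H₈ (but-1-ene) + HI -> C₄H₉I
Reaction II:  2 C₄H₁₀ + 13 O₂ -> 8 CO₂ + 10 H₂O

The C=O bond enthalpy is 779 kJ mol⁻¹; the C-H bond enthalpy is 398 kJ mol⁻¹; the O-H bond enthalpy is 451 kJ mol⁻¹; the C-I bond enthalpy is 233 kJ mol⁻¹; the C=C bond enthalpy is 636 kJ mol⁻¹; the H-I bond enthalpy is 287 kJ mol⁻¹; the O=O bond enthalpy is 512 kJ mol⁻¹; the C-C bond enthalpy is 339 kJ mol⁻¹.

Reaction II, by 4787 kJ

Reaction I:
  Bonds broken (reactants):
    C-C: 2 × 339 = 678
    C-H: 8 × 398 = 3184
    C=C: 1 × 636 = 636
    H-I: 1 × 287 = 287
    Σ(broken) = 4785 kJ
  Bonds formed (products):
    C-C: 3 × 339 = 1017
    C-H: 9 × 398 = 3582
    C-I: 1 × 233 = 233
    Σ(formed) = 4832 kJ
  ΔH_I = 4785 − 4832 = −47 kJ
Reaction II:
  Bonds broken (reactants):
    C-C: 6 × 339 = 2034
    C-H: 20 × 398 = 7960
    O=O: 13 × 512 = 6656
    Σ(broken) = 16650 kJ
  Bonds formed (products):
    C=O: 16 × 779 = 12464
    O-H: 20 × 451 = 9020
    Σ(formed) = 21484 kJ
  ΔH_II = 16650 − 21484 = −4834 kJ
ΔH_I − ΔH_II = +4787 kJ, so reaction II has the more negative ΔH; |ΔH_I − ΔH_II| = 4787 kJ.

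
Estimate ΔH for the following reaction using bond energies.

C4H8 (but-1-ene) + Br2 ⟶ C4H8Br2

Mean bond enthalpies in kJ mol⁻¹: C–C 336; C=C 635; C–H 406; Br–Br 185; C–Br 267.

Bonds broken (reactants):
  Br–Br: 1 × 185 = 185
  C–C: 2 × 336 = 672
  C–H: 8 × 406 = 3248
  C=C: 1 × 635 = 635
  Σ(broken) = 4740 kJ
Bonds formed (products):
  C–Br: 2 × 267 = 534
  C–C: 3 × 336 = 1008
  C–H: 8 × 406 = 3248
  Σ(formed) = 4790 kJ
ΔH = Σ(broken) − Σ(formed) = 4740 − 4790 = −50 kJ

ΔH ≈ −50 kJ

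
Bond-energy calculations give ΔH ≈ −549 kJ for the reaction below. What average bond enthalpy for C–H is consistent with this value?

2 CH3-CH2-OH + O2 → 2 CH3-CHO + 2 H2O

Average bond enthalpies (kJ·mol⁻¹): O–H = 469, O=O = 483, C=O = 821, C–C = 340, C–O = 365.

Let D be the C–H bond energy.
Σ(broken) = 2×340 + 10×D + 2×365 + 2×469 + 1×483 = 2831 + 10D
Σ(formed) = 2×340 + 8×D + 2×821 + 4×469 = 4198 + 8D
ΔH = Σ(broken) − Σ(formed) = (2831 + 10D) − (4198 + 8D) = −1367 + 2D
Setting this equal to −549 kJ gives 2D = 818, so D = 409 kJ/mol.

D(C–H) ≈ 409 kJ/mol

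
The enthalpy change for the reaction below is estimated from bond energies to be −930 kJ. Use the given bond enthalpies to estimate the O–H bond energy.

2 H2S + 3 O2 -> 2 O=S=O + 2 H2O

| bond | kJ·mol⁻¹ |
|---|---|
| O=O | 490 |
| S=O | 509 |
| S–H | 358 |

Let D be the O–H bond energy.
Σ(broken) = 3×490 + 4×358 = 2902
Σ(formed) = 4×D + 4×509 = 2036 + 4D
ΔH = Σ(broken) − Σ(formed) = (2902) − (2036 + 4D) = +866 − 4D
Setting this equal to −930 kJ gives 4D = 1796, so D = 449 kJ/mol.

D(O–H) ≈ 449 kJ/mol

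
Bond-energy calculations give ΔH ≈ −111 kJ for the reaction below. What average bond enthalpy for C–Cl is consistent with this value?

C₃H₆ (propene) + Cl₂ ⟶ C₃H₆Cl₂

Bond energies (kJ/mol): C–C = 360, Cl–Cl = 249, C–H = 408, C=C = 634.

Let D be the C–Cl bond energy.
Σ(broken) = 1×360 + 6×408 + 1×634 + 1×249 = 3691
Σ(formed) = 2×360 + 2×D + 6×408 = 3168 + 2D
ΔH = Σ(broken) − Σ(formed) = (3691) − (3168 + 2D) = +523 − 2D
Setting this equal to −111 kJ gives 2D = 634, so D = 317 kJ/mol.

D(C–Cl) ≈ 317 kJ/mol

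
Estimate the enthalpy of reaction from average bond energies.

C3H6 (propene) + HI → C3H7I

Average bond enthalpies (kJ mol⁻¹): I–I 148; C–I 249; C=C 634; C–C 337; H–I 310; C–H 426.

Bonds broken (reactants):
  C–C: 1 × 337 = 337
  C–H: 6 × 426 = 2556
  C=C: 1 × 634 = 634
  H–I: 1 × 310 = 310
  Σ(broken) = 3837 kJ
Bonds formed (products):
  C–C: 2 × 337 = 674
  C–H: 7 × 426 = 2982
  C–I: 1 × 249 = 249
  Σ(formed) = 3905 kJ
ΔH = Σ(broken) − Σ(formed) = 3837 − 3905 = −68 kJ

ΔH ≈ −68 kJ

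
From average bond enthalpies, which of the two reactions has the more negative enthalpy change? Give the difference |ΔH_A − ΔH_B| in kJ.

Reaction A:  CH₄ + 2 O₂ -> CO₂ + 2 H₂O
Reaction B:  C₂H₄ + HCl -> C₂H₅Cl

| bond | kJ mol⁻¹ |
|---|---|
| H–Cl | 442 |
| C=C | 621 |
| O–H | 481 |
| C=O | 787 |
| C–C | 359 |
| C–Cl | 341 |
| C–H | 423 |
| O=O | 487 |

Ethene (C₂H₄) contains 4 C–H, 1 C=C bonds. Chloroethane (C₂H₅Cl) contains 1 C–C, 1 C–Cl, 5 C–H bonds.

Reaction A, by 772 kJ

Reaction A:
  Bonds broken (reactants):
    C–H: 4 × 423 = 1692
    O=O: 2 × 487 = 974
    Σ(broken) = 2666 kJ
  Bonds formed (products):
    C=O: 2 × 787 = 1574
    O–H: 4 × 481 = 1924
    Σ(formed) = 3498 kJ
  ΔH_A = 2666 − 3498 = −832 kJ
Reaction B:
  Bonds broken (reactants):
    C–H: 4 × 423 = 1692
    C=C: 1 × 621 = 621
    H–Cl: 1 × 442 = 442
    Σ(broken) = 2755 kJ
  Bonds formed (products):
    C–C: 1 × 359 = 359
    C–Cl: 1 × 341 = 341
    C–H: 5 × 423 = 2115
    Σ(formed) = 2815 kJ
  ΔH_B = 2755 − 2815 = −60 kJ
ΔH_A − ΔH_B = −772 kJ, so reaction A has the more negative ΔH; |ΔH_A − ΔH_B| = 772 kJ.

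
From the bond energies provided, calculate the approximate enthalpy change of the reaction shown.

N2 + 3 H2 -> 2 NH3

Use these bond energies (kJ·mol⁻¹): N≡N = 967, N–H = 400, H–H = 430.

Bonds broken (reactants):
  H–H: 3 × 430 = 1290
  N≡N: 1 × 967 = 967
  Σ(broken) = 2257 kJ
Bonds formed (products):
  N–H: 6 × 400 = 2400
  Σ(formed) = 2400 kJ
ΔH = Σ(broken) − Σ(formed) = 2257 − 2400 = −143 kJ

ΔH ≈ −143 kJ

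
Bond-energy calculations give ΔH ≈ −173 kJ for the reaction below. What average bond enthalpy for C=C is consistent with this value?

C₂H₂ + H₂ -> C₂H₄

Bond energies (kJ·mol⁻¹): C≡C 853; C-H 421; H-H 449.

Let D be the C=C bond energy.
Σ(broken) = 1×853 + 2×421 + 1×449 = 2144
Σ(formed) = 4×421 + 1×D = 1684 + D
ΔH = Σ(broken) − Σ(formed) = (2144) − (1684 + D) = +460 − D
Setting this equal to −173 kJ gives D = 633 kJ/mol.

D(C=C) ≈ 633 kJ/mol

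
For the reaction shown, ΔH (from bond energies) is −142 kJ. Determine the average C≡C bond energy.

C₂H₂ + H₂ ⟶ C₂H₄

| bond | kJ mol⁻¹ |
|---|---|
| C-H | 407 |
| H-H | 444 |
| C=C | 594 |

D(C≡C) ≈ 822 kJ/mol

Let D be the C≡C bond energy.
Σ(broken) = 1×D + 2×407 + 1×444 = 1258 + D
Σ(formed) = 4×407 + 1×594 = 2222
ΔH = Σ(broken) − Σ(formed) = (1258 + D) − (2222) = −964 + D
Setting this equal to −142 kJ gives D = 822 kJ/mol.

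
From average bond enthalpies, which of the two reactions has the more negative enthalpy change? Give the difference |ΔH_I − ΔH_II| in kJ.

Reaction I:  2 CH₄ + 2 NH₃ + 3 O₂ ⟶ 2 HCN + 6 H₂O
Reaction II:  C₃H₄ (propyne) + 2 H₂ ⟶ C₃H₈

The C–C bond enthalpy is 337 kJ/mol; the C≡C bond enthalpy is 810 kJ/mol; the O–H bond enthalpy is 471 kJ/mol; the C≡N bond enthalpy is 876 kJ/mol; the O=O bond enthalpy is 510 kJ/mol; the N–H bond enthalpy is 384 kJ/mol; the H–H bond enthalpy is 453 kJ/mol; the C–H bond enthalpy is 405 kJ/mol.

Reaction I:
  Bonds broken (reactants):
    C–H: 8 × 405 = 3240
    N–H: 6 × 384 = 2304
    O=O: 3 × 510 = 1530
    Σ(broken) = 7074 kJ
  Bonds formed (products):
    C≡N: 2 × 876 = 1752
    C–H: 2 × 405 = 810
    O–H: 12 × 471 = 5652
    Σ(formed) = 8214 kJ
  ΔH_I = 7074 − 8214 = −1140 kJ
Reaction II:
  Bonds broken (reactants):
    C≡C: 1 × 810 = 810
    C–C: 1 × 337 = 337
    C–H: 4 × 405 = 1620
    H–H: 2 × 453 = 906
    Σ(broken) = 3673 kJ
  Bonds formed (products):
    C–C: 2 × 337 = 674
    C–H: 8 × 405 = 3240
    Σ(formed) = 3914 kJ
  ΔH_II = 3673 − 3914 = −241 kJ
ΔH_I − ΔH_II = −899 kJ, so reaction I has the more negative ΔH; |ΔH_I − ΔH_II| = 899 kJ.

Reaction I, by 899 kJ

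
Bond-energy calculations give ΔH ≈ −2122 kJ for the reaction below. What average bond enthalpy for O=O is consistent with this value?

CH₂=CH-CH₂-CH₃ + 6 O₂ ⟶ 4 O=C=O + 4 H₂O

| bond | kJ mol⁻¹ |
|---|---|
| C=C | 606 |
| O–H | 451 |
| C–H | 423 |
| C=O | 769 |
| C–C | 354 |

D(O=O) ≈ 490 kJ/mol

Let D be the O=O bond energy.
Σ(broken) = 2×354 + 8×423 + 1×606 + 6×D = 4698 + 6D
Σ(formed) = 8×769 + 8×451 = 9760
ΔH = Σ(broken) − Σ(formed) = (4698 + 6D) − (9760) = −5062 + 6D
Setting this equal to −2122 kJ gives 6D = 2940, so D = 490 kJ/mol.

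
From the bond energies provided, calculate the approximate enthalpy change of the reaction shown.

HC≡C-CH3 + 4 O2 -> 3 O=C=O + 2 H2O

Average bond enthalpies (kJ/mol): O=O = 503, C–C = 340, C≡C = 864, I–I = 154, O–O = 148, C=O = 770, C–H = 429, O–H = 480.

Bonds broken (reactants):
  C≡C: 1 × 864 = 864
  C–C: 1 × 340 = 340
  C–H: 4 × 429 = 1716
  O=O: 4 × 503 = 2012
  Σ(broken) = 4932 kJ
Bonds formed (products):
  C=O: 6 × 770 = 4620
  O–H: 4 × 480 = 1920
  Σ(formed) = 6540 kJ
ΔH = Σ(broken) − Σ(formed) = 4932 − 6540 = −1608 kJ

ΔH ≈ −1608 kJ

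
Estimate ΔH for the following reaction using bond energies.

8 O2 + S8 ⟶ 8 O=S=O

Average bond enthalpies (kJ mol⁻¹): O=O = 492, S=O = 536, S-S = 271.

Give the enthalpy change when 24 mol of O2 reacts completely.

Bonds broken (reactants):
  O=O: 8 × 492 = 3936
  S-S: 8 × 271 = 2168
  Σ(broken) = 6104 kJ
Bonds formed (products):
  S=O: 16 × 536 = 8576
  Σ(formed) = 8576 kJ
ΔH = Σ(broken) − Σ(formed) = 6104 − 8576 = −2472 kJ
For 3× the reaction as written: 3 × (−2472) = −7416 kJ

ΔH = −7416 kJ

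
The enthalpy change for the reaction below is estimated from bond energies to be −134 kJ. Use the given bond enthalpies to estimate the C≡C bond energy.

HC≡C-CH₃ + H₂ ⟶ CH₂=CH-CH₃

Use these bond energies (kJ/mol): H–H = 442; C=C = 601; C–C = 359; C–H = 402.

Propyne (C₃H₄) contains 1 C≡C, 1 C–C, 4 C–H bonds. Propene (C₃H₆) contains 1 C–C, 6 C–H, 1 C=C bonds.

D(C≡C) ≈ 829 kJ/mol

Let D be the C≡C bond energy.
Σ(broken) = 1×D + 1×359 + 4×402 + 1×442 = 2409 + D
Σ(formed) = 1×359 + 6×402 + 1×601 = 3372
ΔH = Σ(broken) − Σ(formed) = (2409 + D) − (3372) = −963 + D
Setting this equal to −134 kJ gives D = 829 kJ/mol.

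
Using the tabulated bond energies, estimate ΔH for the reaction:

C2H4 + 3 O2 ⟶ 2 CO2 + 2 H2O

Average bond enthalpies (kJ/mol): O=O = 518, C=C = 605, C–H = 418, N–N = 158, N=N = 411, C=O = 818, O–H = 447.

ΔH ≈ −1229 kJ

Bonds broken (reactants):
  C–H: 4 × 418 = 1672
  C=C: 1 × 605 = 605
  O=O: 3 × 518 = 1554
  Σ(broken) = 3831 kJ
Bonds formed (products):
  C=O: 4 × 818 = 3272
  O–H: 4 × 447 = 1788
  Σ(formed) = 5060 kJ
ΔH = Σ(broken) − Σ(formed) = 3831 − 5060 = −1229 kJ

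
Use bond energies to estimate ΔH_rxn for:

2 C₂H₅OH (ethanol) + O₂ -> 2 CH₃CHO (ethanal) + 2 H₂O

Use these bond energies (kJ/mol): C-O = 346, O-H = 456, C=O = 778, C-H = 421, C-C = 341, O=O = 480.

Bonds broken (reactants):
  C-C: 2 × 341 = 682
  C-H: 10 × 421 = 4210
  C-O: 2 × 346 = 692
  O-H: 2 × 456 = 912
  O=O: 1 × 480 = 480
  Σ(broken) = 6976 kJ
Bonds formed (products):
  C-C: 2 × 341 = 682
  C-H: 8 × 421 = 3368
  C=O: 2 × 778 = 1556
  O-H: 4 × 456 = 1824
  Σ(formed) = 7430 kJ
ΔH = Σ(broken) − Σ(formed) = 6976 − 7430 = −454 kJ

ΔH ≈ −454 kJ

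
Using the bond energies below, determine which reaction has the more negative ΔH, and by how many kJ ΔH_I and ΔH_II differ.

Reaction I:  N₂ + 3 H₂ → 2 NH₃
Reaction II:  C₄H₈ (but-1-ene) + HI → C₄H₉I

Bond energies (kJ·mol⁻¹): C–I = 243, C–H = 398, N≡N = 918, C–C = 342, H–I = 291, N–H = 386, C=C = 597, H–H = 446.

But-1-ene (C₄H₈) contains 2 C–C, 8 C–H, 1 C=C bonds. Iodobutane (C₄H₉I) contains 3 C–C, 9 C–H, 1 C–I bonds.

Reaction I:
  Bonds broken (reactants):
    H–H: 3 × 446 = 1338
    N≡N: 1 × 918 = 918
    Σ(broken) = 2256 kJ
  Bonds formed (products):
    N–H: 6 × 386 = 2316
    Σ(formed) = 2316 kJ
  ΔH_I = 2256 − 2316 = −60 kJ
Reaction II:
  Bonds broken (reactants):
    C–C: 2 × 342 = 684
    C–H: 8 × 398 = 3184
    C=C: 1 × 597 = 597
    H–I: 1 × 291 = 291
    Σ(broken) = 4756 kJ
  Bonds formed (products):
    C–C: 3 × 342 = 1026
    C–H: 9 × 398 = 3582
    C–I: 1 × 243 = 243
    Σ(formed) = 4851 kJ
  ΔH_II = 4756 − 4851 = −95 kJ
ΔH_I − ΔH_II = +35 kJ, so reaction II has the more negative ΔH; |ΔH_I − ΔH_II| = 35 kJ.

Reaction II, by 35 kJ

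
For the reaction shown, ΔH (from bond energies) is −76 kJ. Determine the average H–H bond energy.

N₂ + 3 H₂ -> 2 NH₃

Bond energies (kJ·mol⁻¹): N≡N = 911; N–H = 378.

D(H–H) ≈ 427 kJ/mol

Let D be the H–H bond energy.
Σ(broken) = 3×D + 1×911 = 911 + 3D
Σ(formed) = 6×378 = 2268
ΔH = Σ(broken) − Σ(formed) = (911 + 3D) − (2268) = −1357 + 3D
Setting this equal to −76 kJ gives 3D = 1281, so D = 427 kJ/mol.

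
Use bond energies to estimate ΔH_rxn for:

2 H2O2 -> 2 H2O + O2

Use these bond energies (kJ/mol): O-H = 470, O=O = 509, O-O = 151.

Bonds broken (reactants):
  O-H: 4 × 470 = 1880
  O-O: 2 × 151 = 302
  Σ(broken) = 2182 kJ
Bonds formed (products):
  O-H: 4 × 470 = 1880
  O=O: 1 × 509 = 509
  Σ(formed) = 2389 kJ
ΔH = Σ(broken) − Σ(formed) = 2182 − 2389 = −207 kJ

ΔH ≈ −207 kJ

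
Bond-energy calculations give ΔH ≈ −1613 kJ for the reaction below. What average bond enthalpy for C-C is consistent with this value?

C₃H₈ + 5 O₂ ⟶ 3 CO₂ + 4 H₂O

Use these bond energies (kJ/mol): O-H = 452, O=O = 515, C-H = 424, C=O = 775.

Let D be the C-C bond energy.
Σ(broken) = 2×D + 8×424 + 5×515 = 5967 + 2D
Σ(formed) = 6×775 + 8×452 = 8266
ΔH = Σ(broken) − Σ(formed) = (5967 + 2D) − (8266) = −2299 + 2D
Setting this equal to −1613 kJ gives 2D = 686, so D = 343 kJ/mol.

D(C-C) ≈ 343 kJ/mol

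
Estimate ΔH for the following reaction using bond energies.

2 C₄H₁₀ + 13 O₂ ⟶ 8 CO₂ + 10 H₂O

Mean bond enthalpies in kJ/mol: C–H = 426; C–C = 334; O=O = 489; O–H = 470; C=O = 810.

Bonds broken (reactants):
  C–C: 6 × 334 = 2004
  C–H: 20 × 426 = 8520
  O=O: 13 × 489 = 6357
  Σ(broken) = 16881 kJ
Bonds formed (products):
  C=O: 16 × 810 = 12960
  O–H: 20 × 470 = 9400
  Σ(formed) = 22360 kJ
ΔH = Σ(broken) − Σ(formed) = 16881 − 22360 = −5479 kJ

ΔH ≈ −5479 kJ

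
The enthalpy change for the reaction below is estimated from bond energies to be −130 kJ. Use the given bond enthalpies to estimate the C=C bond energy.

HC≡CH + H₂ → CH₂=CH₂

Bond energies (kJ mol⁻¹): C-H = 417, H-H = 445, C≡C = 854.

Let D be the C=C bond energy.
Σ(broken) = 1×854 + 2×417 + 1×445 = 2133
Σ(formed) = 4×417 + 1×D = 1668 + D
ΔH = Σ(broken) − Σ(formed) = (2133) − (1668 + D) = +465 − D
Setting this equal to −130 kJ gives D = 595 kJ/mol.

D(C=C) ≈ 595 kJ/mol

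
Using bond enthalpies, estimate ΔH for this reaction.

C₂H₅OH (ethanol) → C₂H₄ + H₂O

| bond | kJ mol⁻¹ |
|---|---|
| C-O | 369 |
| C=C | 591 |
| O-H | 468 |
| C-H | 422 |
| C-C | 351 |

ΔH ≈ +83 kJ

Bonds broken (reactants):
  C-C: 1 × 351 = 351
  C-H: 5 × 422 = 2110
  C-O: 1 × 369 = 369
  O-H: 1 × 468 = 468
  Σ(broken) = 3298 kJ
Bonds formed (products):
  C-H: 4 × 422 = 1688
  C=C: 1 × 591 = 591
  O-H: 2 × 468 = 936
  Σ(formed) = 3215 kJ
ΔH = Σ(broken) − Σ(formed) = 3298 − 3215 = +83 kJ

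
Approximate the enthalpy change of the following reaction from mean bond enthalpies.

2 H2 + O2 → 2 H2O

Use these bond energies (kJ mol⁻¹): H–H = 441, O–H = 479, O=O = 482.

Bonds broken (reactants):
  H–H: 2 × 441 = 882
  O=O: 1 × 482 = 482
  Σ(broken) = 1364 kJ
Bonds formed (products):
  O–H: 4 × 479 = 1916
  Σ(formed) = 1916 kJ
ΔH = Σ(broken) − Σ(formed) = 1364 − 1916 = −552 kJ

ΔH ≈ −552 kJ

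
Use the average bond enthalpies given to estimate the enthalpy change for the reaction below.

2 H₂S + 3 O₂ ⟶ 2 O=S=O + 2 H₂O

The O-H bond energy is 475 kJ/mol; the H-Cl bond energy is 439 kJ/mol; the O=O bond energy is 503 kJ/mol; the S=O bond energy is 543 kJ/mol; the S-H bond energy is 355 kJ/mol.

ΔH ≈ −1143 kJ

Bonds broken (reactants):
  O=O: 3 × 503 = 1509
  S-H: 4 × 355 = 1420
  Σ(broken) = 2929 kJ
Bonds formed (products):
  O-H: 4 × 475 = 1900
  S=O: 4 × 543 = 2172
  Σ(formed) = 4072 kJ
ΔH = Σ(broken) − Σ(formed) = 2929 − 4072 = −1143 kJ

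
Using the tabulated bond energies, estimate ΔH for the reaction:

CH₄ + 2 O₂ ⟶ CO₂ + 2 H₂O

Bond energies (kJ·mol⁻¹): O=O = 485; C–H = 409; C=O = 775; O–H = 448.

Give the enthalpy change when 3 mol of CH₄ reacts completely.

Bonds broken (reactants):
  C–H: 4 × 409 = 1636
  O=O: 2 × 485 = 970
  Σ(broken) = 2606 kJ
Bonds formed (products):
  C=O: 2 × 775 = 1550
  O–H: 4 × 448 = 1792
  Σ(formed) = 3342 kJ
ΔH = Σ(broken) − Σ(formed) = 2606 − 3342 = −736 kJ
For 3× the reaction as written: 3 × (−736) = −2208 kJ

ΔH = −2208 kJ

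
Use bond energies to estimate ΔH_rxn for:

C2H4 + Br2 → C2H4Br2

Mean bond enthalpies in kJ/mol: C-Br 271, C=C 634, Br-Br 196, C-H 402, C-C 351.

ΔH ≈ −63 kJ

Bonds broken (reactants):
  Br-Br: 1 × 196 = 196
  C-H: 4 × 402 = 1608
  C=C: 1 × 634 = 634
  Σ(broken) = 2438 kJ
Bonds formed (products):
  C-Br: 2 × 271 = 542
  C-C: 1 × 351 = 351
  C-H: 4 × 402 = 1608
  Σ(formed) = 2501 kJ
ΔH = Σ(broken) − Σ(formed) = 2438 − 2501 = −63 kJ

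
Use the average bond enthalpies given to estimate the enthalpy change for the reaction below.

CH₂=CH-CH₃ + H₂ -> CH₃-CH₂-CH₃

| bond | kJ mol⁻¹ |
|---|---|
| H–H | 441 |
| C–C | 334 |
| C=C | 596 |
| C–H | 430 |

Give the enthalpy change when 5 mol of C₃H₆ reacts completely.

ΔH = −785 kJ

Bonds broken (reactants):
  C–C: 1 × 334 = 334
  C–H: 6 × 430 = 2580
  C=C: 1 × 596 = 596
  H–H: 1 × 441 = 441
  Σ(broken) = 3951 kJ
Bonds formed (products):
  C–C: 2 × 334 = 668
  C–H: 8 × 430 = 3440
  Σ(formed) = 4108 kJ
ΔH = Σ(broken) − Σ(formed) = 3951 − 4108 = −157 kJ
For 5× the reaction as written: 5 × (−157) = −785 kJ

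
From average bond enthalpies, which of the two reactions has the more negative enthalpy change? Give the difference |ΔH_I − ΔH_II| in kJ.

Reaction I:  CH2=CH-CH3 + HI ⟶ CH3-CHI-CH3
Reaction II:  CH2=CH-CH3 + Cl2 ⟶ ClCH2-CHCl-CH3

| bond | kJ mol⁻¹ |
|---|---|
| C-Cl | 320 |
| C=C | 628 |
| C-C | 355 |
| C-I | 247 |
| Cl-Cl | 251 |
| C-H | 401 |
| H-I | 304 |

Reaction II, by 45 kJ

Reaction I:
  Bonds broken (reactants):
    C-C: 1 × 355 = 355
    C-H: 6 × 401 = 2406
    C=C: 1 × 628 = 628
    H-I: 1 × 304 = 304
    Σ(broken) = 3693 kJ
  Bonds formed (products):
    C-C: 2 × 355 = 710
    C-H: 7 × 401 = 2807
    C-I: 1 × 247 = 247
    Σ(formed) = 3764 kJ
  ΔH_I = 3693 − 3764 = −71 kJ
Reaction II:
  Bonds broken (reactants):
    C-C: 1 × 355 = 355
    C-H: 6 × 401 = 2406
    C=C: 1 × 628 = 628
    Cl-Cl: 1 × 251 = 251
    Σ(broken) = 3640 kJ
  Bonds formed (products):
    C-C: 2 × 355 = 710
    C-Cl: 2 × 320 = 640
    C-H: 6 × 401 = 2406
    Σ(formed) = 3756 kJ
  ΔH_II = 3640 − 3756 = −116 kJ
ΔH_I − ΔH_II = +45 kJ, so reaction II has the more negative ΔH; |ΔH_I − ΔH_II| = 45 kJ.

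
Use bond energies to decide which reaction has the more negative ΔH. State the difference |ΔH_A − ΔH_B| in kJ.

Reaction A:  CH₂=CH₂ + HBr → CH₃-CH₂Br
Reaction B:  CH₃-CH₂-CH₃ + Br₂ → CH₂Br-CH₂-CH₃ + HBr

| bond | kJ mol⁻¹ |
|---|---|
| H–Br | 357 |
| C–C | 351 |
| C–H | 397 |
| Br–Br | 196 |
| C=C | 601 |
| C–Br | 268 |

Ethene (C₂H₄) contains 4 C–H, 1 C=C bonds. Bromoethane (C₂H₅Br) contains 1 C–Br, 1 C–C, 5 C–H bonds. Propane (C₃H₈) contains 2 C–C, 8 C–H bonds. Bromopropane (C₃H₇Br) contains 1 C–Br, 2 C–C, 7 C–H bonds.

Reaction A, by 26 kJ

Reaction A:
  Bonds broken (reactants):
    C–H: 4 × 397 = 1588
    C=C: 1 × 601 = 601
    H–Br: 1 × 357 = 357
    Σ(broken) = 2546 kJ
  Bonds formed (products):
    C–Br: 1 × 268 = 268
    C–C: 1 × 351 = 351
    C–H: 5 × 397 = 1985
    Σ(formed) = 2604 kJ
  ΔH_A = 2546 − 2604 = −58 kJ
Reaction B:
  Bonds broken (reactants):
    Br–Br: 1 × 196 = 196
    C–C: 2 × 351 = 702
    C–H: 8 × 397 = 3176
    Σ(broken) = 4074 kJ
  Bonds formed (products):
    C–Br: 1 × 268 = 268
    C–C: 2 × 351 = 702
    C–H: 7 × 397 = 2779
    H–Br: 1 × 357 = 357
    Σ(formed) = 4106 kJ
  ΔH_B = 4074 − 4106 = −32 kJ
ΔH_A − ΔH_B = −26 kJ, so reaction A has the more negative ΔH; |ΔH_A − ΔH_B| = 26 kJ.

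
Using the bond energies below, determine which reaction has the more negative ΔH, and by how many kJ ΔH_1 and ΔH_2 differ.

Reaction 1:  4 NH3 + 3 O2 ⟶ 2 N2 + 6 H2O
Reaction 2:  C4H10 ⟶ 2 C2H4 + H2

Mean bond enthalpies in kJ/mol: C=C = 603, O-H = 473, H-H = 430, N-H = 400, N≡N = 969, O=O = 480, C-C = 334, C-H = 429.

Reaction 1:
  Bonds broken (reactants):
    N-H: 12 × 400 = 4800
    O=O: 3 × 480 = 1440
    Σ(broken) = 6240 kJ
  Bonds formed (products):
    N≡N: 2 × 969 = 1938
    O-H: 12 × 473 = 5676
    Σ(formed) = 7614 kJ
  ΔH_1 = 6240 − 7614 = −1374 kJ
Reaction 2:
  Bonds broken (reactants):
    C-C: 3 × 334 = 1002
    C-H: 10 × 429 = 4290
    Σ(broken) = 5292 kJ
  Bonds formed (products):
    C-H: 8 × 429 = 3432
    C=C: 2 × 603 = 1206
    H-H: 1 × 430 = 430
    Σ(formed) = 5068 kJ
  ΔH_2 = 5292 − 5068 = +224 kJ
ΔH_1 − ΔH_2 = −1598 kJ, so reaction 1 has the more negative ΔH; |ΔH_1 − ΔH_2| = 1598 kJ.

Reaction 1, by 1598 kJ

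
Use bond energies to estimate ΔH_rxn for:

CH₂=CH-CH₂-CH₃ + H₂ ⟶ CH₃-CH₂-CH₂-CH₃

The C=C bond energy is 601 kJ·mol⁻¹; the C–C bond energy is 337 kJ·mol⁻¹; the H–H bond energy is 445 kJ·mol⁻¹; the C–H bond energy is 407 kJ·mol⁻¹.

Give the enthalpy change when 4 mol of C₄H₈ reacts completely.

ΔH = −420 kJ

Bonds broken (reactants):
  C–C: 2 × 337 = 674
  C–H: 8 × 407 = 3256
  C=C: 1 × 601 = 601
  H–H: 1 × 445 = 445
  Σ(broken) = 4976 kJ
Bonds formed (products):
  C–C: 3 × 337 = 1011
  C–H: 10 × 407 = 4070
  Σ(formed) = 5081 kJ
ΔH = Σ(broken) − Σ(formed) = 4976 − 5081 = −105 kJ
For 4× the reaction as written: 4 × (−105) = −420 kJ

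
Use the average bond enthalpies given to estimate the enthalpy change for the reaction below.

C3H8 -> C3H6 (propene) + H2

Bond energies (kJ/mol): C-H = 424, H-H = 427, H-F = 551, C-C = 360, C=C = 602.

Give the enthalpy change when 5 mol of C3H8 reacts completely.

Bonds broken (reactants):
  C-C: 2 × 360 = 720
  C-H: 8 × 424 = 3392
  Σ(broken) = 4112 kJ
Bonds formed (products):
  C-C: 1 × 360 = 360
  C-H: 6 × 424 = 2544
  C=C: 1 × 602 = 602
  H-H: 1 × 427 = 427
  Σ(formed) = 3933 kJ
ΔH = Σ(broken) − Σ(formed) = 4112 − 3933 = +179 kJ
For 5× the reaction as written: 5 × (+179) = +895 kJ

ΔH = +895 kJ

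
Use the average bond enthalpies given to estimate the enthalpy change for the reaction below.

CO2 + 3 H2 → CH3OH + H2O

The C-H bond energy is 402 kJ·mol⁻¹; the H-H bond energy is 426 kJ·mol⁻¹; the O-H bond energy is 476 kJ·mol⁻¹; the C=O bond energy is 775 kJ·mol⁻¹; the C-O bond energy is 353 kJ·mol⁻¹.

Bonds broken (reactants):
  C=O: 2 × 775 = 1550
  H-H: 3 × 426 = 1278
  Σ(broken) = 2828 kJ
Bonds formed (products):
  C-H: 3 × 402 = 1206
  C-O: 1 × 353 = 353
  O-H: 3 × 476 = 1428
  Σ(formed) = 2987 kJ
ΔH = Σ(broken) − Σ(formed) = 2828 − 2987 = −159 kJ

ΔH ≈ −159 kJ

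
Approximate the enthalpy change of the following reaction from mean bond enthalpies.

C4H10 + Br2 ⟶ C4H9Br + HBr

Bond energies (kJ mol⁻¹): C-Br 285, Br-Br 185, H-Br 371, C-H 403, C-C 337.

Bonds broken (reactants):
  Br-Br: 1 × 185 = 185
  C-C: 3 × 337 = 1011
  C-H: 10 × 403 = 4030
  Σ(broken) = 5226 kJ
Bonds formed (products):
  C-Br: 1 × 285 = 285
  C-C: 3 × 337 = 1011
  C-H: 9 × 403 = 3627
  H-Br: 1 × 371 = 371
  Σ(formed) = 5294 kJ
ΔH = Σ(broken) − Σ(formed) = 5226 − 5294 = −68 kJ

ΔH ≈ −68 kJ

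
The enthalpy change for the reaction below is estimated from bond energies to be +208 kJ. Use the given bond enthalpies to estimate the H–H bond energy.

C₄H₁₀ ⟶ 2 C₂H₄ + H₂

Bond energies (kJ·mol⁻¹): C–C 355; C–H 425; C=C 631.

D(H–H) ≈ 445 kJ/mol

Let D be the H–H bond energy.
Σ(broken) = 3×355 + 10×425 = 5315
Σ(formed) = 8×425 + 2×631 + 1×D = 4662 + D
ΔH = Σ(broken) − Σ(formed) = (5315) − (4662 + D) = +653 − D
Setting this equal to +208 kJ gives D = 445 kJ/mol.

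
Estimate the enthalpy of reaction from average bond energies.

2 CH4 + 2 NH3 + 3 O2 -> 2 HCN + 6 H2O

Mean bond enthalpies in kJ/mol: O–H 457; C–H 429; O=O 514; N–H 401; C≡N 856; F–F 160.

ΔH ≈ −674 kJ

Bonds broken (reactants):
  C–H: 8 × 429 = 3432
  N–H: 6 × 401 = 2406
  O=O: 3 × 514 = 1542
  Σ(broken) = 7380 kJ
Bonds formed (products):
  C≡N: 2 × 856 = 1712
  C–H: 2 × 429 = 858
  O–H: 12 × 457 = 5484
  Σ(formed) = 8054 kJ
ΔH = Σ(broken) − Σ(formed) = 7380 − 8054 = −674 kJ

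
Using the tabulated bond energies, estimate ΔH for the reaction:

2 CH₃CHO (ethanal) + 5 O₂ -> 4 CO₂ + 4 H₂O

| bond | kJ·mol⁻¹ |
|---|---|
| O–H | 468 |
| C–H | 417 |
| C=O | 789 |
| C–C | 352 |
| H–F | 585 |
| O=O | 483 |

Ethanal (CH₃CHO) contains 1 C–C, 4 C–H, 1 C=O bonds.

ΔH ≈ −2023 kJ

Bonds broken (reactants):
  C–C: 2 × 352 = 704
  C–H: 8 × 417 = 3336
  C=O: 2 × 789 = 1578
  O=O: 5 × 483 = 2415
  Σ(broken) = 8033 kJ
Bonds formed (products):
  C=O: 8 × 789 = 6312
  O–H: 8 × 468 = 3744
  Σ(formed) = 10056 kJ
ΔH = Σ(broken) − Σ(formed) = 8033 − 10056 = −2023 kJ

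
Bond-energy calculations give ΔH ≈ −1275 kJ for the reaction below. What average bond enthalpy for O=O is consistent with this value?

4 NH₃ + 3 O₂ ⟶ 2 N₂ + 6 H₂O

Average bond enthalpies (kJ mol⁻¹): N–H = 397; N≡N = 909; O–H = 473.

D(O=O) ≈ 485 kJ/mol

Let D be the O=O bond energy.
Σ(broken) = 12×397 + 3×D = 4764 + 3D
Σ(formed) = 2×909 + 12×473 = 7494
ΔH = Σ(broken) − Σ(formed) = (4764 + 3D) − (7494) = −2730 + 3D
Setting this equal to −1275 kJ gives 3D = 1455, so D = 485 kJ/mol.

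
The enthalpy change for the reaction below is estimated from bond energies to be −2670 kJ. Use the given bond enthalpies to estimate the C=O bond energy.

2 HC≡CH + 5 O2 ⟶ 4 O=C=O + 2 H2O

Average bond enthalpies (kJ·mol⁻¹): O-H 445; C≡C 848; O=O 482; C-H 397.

Let D be the C=O bond energy.
Σ(broken) = 2×848 + 4×397 + 5×482 = 5694
Σ(formed) = 8×D + 4×445 = 1780 + 8D
ΔH = Σ(broken) − Σ(formed) = (5694) − (1780 + 8D) = +3914 − 8D
Setting this equal to −2670 kJ gives 8D = 6584, so D = 823 kJ/mol.

D(C=O) ≈ 823 kJ/mol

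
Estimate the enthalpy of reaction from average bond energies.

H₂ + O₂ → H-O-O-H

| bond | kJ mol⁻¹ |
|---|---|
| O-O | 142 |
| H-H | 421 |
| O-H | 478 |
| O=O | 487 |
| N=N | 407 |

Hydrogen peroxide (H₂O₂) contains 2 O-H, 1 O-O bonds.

ΔH ≈ −190 kJ

Bonds broken (reactants):
  H-H: 1 × 421 = 421
  O=O: 1 × 487 = 487
  Σ(broken) = 908 kJ
Bonds formed (products):
  O-H: 2 × 478 = 956
  O-O: 1 × 142 = 142
  Σ(formed) = 1098 kJ
ΔH = Σ(broken) − Σ(formed) = 908 − 1098 = −190 kJ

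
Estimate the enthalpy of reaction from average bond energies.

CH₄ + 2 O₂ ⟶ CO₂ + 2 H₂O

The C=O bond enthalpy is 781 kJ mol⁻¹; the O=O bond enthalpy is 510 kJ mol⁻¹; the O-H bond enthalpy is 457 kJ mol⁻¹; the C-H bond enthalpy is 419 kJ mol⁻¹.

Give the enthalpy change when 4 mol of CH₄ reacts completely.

ΔH = −2776 kJ

Bonds broken (reactants):
  C-H: 4 × 419 = 1676
  O=O: 2 × 510 = 1020
  Σ(broken) = 2696 kJ
Bonds formed (products):
  C=O: 2 × 781 = 1562
  O-H: 4 × 457 = 1828
  Σ(formed) = 3390 kJ
ΔH = Σ(broken) − Σ(formed) = 2696 − 3390 = −694 kJ
For 4× the reaction as written: 4 × (−694) = −2776 kJ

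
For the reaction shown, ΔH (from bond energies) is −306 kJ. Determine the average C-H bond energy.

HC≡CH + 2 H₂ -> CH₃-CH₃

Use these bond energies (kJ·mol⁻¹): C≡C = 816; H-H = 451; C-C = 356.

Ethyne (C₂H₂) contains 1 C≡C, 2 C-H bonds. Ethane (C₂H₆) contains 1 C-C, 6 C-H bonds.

Let D be the C-H bond energy.
Σ(broken) = 1×816 + 2×D + 2×451 = 1718 + 2D
Σ(formed) = 1×356 + 6×D = 356 + 6D
ΔH = Σ(broken) − Σ(formed) = (1718 + 2D) − (356 + 6D) = +1362 − 4D
Setting this equal to −306 kJ gives 4D = 1668, so D = 417 kJ/mol.

D(C-H) ≈ 417 kJ/mol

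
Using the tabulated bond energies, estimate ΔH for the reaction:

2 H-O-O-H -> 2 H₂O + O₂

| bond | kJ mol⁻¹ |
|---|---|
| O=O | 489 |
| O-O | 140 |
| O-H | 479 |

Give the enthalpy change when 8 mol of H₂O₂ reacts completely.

Bonds broken (reactants):
  O-H: 4 × 479 = 1916
  O-O: 2 × 140 = 280
  Σ(broken) = 2196 kJ
Bonds formed (products):
  O-H: 4 × 479 = 1916
  O=O: 1 × 489 = 489
  Σ(formed) = 2405 kJ
ΔH = Σ(broken) − Σ(formed) = 2196 − 2405 = −209 kJ
For 4× the reaction as written: 4 × (−209) = −836 kJ

ΔH = −836 kJ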